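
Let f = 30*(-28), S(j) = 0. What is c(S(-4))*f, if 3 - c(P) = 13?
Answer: 8400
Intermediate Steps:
c(P) = -10 (c(P) = 3 - 1*13 = 3 - 13 = -10)
f = -840
c(S(-4))*f = -10*(-840) = 8400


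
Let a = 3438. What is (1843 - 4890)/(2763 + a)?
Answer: -3047/6201 ≈ -0.49137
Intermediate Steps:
(1843 - 4890)/(2763 + a) = (1843 - 4890)/(2763 + 3438) = -3047/6201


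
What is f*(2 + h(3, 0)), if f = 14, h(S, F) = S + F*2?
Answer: 70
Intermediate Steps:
h(S, F) = S + 2*F
f*(2 + h(3, 0)) = 14*(2 + (3 + 2*0)) = 14*(2 + (3 + 0)) = 14*(2 + 3) = 14*5 = 70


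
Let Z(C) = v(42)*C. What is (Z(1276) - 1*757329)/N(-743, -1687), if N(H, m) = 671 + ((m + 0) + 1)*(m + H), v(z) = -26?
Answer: -790505/4097651 ≈ -0.19292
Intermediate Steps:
Z(C) = -26*C
N(H, m) = 671 + (1 + m)*(H + m) (N(H, m) = 671 + (m + 1)*(H + m) = 671 + (1 + m)*(H + m))
(Z(1276) - 1*757329)/N(-743, -1687) = (-26*1276 - 1*757329)/(671 - 743 - 1687 + (-1687)² - 743*(-1687)) = (-33176 - 757329)/(671 - 743 - 1687 + 2845969 + 1253441) = -790505/4097651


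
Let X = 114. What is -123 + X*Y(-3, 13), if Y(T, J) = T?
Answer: -465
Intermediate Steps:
-123 + X*Y(-3, 13) = -123 + 114*(-3) = -123 - 342 = -465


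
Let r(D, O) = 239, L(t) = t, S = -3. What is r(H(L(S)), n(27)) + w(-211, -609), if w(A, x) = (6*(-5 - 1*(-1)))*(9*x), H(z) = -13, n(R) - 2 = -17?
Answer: 131783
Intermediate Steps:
n(R) = -15 (n(R) = 2 - 17 = -15)
w(A, x) = -216*x (w(A, x) = (6*(-5 + 1))*(9*x) = (6*(-4))*(9*x) = -216*x)
r(H(L(S)), n(27)) + w(-211, -609) = 239 - 216*(-609) = 239 + 131544 = 131783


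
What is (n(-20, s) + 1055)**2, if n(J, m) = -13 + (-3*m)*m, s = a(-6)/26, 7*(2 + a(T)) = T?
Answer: 74451046764004/68574961 ≈ 1.0857e+6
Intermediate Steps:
a(T) = -2 + T/7
s = -10/91 (s = (-2 + (1/7)*(-6))/26 = (-2 - 6/7)*(1/26) = -20/7*1/26 = -10/91 ≈ -0.10989)
n(J, m) = -13 - 3*m**2
(n(-20, s) + 1055)**2 = ((-13 - 3*(-10/91)**2) + 1055)**2 = ((-13 - 3*100/8281) + 1055)**2 = ((-13 - 300/8281) + 1055)**2 = (-107953/8281 + 1055)**2 = (8628502/8281)**2 = 74451046764004/68574961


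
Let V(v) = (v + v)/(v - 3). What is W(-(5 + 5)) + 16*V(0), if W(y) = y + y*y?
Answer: 90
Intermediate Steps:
V(v) = 2*v/(-3 + v) (V(v) = (2*v)/(-3 + v) = 2*v/(-3 + v))
W(y) = y + y²
W(-(5 + 5)) + 16*V(0) = (-(5 + 5))*(1 - (5 + 5)) + 16*(2*0/(-3 + 0)) = (-1*10)*(1 - 1*10) + 16*(2*0/(-3)) = -10*(1 - 10) + 16*(2*0*(-⅓)) = -10*(-9) + 16*0 = 90 + 0 = 90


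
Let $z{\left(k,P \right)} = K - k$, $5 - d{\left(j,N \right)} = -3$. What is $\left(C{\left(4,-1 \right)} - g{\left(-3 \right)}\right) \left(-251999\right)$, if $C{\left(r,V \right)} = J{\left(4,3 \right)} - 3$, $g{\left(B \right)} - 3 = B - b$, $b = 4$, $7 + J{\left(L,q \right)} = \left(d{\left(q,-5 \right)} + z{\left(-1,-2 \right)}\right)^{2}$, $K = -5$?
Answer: $-2519990$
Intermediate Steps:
$d{\left(j,N \right)} = 8$ ($d{\left(j,N \right)} = 5 - -3 = 5 + 3 = 8$)
$z{\left(k,P \right)} = -5 - k$
$J{\left(L,q \right)} = 9$ ($J{\left(L,q \right)} = -7 + \left(8 - 4\right)^{2} = -7 + 4^{2} = -7 + 16 = 9$)
$g{\left(B \right)} = -1 + B$ ($g{\left(B \right)} = 3 + \left(B - 4\right) = 3 + \left(-4 + B\right) = -1 + B$)
$C{\left(r,V \right)} = 6$ ($C{\left(r,V \right)} = 9 - 3 = 6$)
$\left(C{\left(4,-1 \right)} - g{\left(-3 \right)}\right) \left(-251999\right) = \left(6 - \left(-1 - 3\right)\right) \left(-251999\right) = \left(6 - -4\right) \left(-251999\right) = \left(6 + 4\right) \left(-251999\right) = 10 \left(-251999\right) = -2519990$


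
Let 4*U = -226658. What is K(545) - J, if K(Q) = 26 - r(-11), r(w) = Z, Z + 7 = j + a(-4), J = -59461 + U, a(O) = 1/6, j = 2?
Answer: 348469/3 ≈ 1.1616e+5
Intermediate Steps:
a(O) = ⅙ (a(O) = 1*(⅙) = ⅙)
U = -113329/2 (U = (¼)*(-226658) = -113329/2 ≈ -56665.)
J = -232251/2 (J = -59461 - 113329/2 = -232251/2 ≈ -1.1613e+5)
Z = -29/6 (Z = -7 + (2 + ⅙) = -7 + 13/6 = -29/6 ≈ -4.8333)
r(w) = -29/6
K(Q) = 185/6 (K(Q) = 26 - 1*(-29/6) = 26 + 29/6 = 185/6)
K(545) - J = 185/6 - 1*(-232251/2) = 185/6 + 232251/2 = 348469/3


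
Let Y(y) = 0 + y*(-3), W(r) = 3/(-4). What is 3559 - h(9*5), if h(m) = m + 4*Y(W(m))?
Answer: 3505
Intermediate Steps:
W(r) = -¾ (W(r) = 3*(-¼) = -¾)
Y(y) = -3*y (Y(y) = 0 - 3*y = -3*y)
h(m) = 9 + m (h(m) = m + 4*(-3*(-¾)) = m + 4*(9/4) = m + 9 = 9 + m)
3559 - h(9*5) = 3559 - (9 + 9*5) = 3559 - (9 + 45) = 3559 - 1*54 = 3559 - 54 = 3505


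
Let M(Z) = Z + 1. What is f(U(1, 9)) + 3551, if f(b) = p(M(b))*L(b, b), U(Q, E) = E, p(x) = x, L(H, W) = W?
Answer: 3641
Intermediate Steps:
M(Z) = 1 + Z
f(b) = b*(1 + b) (f(b) = (1 + b)*b = b*(1 + b))
f(U(1, 9)) + 3551 = 9*(1 + 9) + 3551 = 9*10 + 3551 = 90 + 3551 = 3641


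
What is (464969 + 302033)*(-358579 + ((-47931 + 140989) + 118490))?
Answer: -112773071062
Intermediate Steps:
(464969 + 302033)*(-358579 + ((-47931 + 140989) + 118490)) = 767002*(-358579 + (93058 + 118490)) = 767002*(-358579 + 211548) = 767002*(-147031) = -112773071062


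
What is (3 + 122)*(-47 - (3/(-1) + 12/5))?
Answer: -5800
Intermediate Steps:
(3 + 122)*(-47 - (3/(-1) + 12/5)) = 125*(-47 - (3*(-1) + 12*(⅕))) = 125*(-47 - (-3 + 12/5)) = 125*(-47 - 1*(-⅗)) = 125*(-47 + ⅗) = 125*(-232/5) = -5800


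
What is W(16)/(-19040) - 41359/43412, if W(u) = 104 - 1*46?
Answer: -98749157/103320560 ≈ -0.95576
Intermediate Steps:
W(u) = 58 (W(u) = 104 - 46 = 58)
W(16)/(-19040) - 41359/43412 = 58/(-19040) - 41359/43412 = 58*(-1/19040) - 41359*1/43412 = -29/9520 - 41359/43412 = -98749157/103320560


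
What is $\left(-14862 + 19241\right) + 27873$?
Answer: $32252$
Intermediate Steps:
$\left(-14862 + 19241\right) + 27873 = 4379 + 27873 = 32252$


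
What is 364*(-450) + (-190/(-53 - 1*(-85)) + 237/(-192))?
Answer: -10483659/64 ≈ -1.6381e+5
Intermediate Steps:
364*(-450) + (-190/(-53 - 1*(-85)) + 237/(-192)) = -163800 + (-190/(-53 + 85) + 237*(-1/192)) = -163800 + (-190/32 - 79/64) = -163800 + (-190*1/32 - 79/64) = -163800 + (-95/16 - 79/64) = -163800 - 459/64 = -10483659/64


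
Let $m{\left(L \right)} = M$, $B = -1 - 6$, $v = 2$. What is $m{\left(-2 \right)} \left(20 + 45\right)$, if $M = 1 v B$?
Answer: $-910$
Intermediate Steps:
$B = -7$ ($B = -1 - 6 = -7$)
$M = -14$ ($M = 1 \cdot 2 \left(-7\right) = 2 \left(-7\right) = -14$)
$m{\left(L \right)} = -14$
$m{\left(-2 \right)} \left(20 + 45\right) = - 14 \left(20 + 45\right) = \left(-14\right) 65 = -910$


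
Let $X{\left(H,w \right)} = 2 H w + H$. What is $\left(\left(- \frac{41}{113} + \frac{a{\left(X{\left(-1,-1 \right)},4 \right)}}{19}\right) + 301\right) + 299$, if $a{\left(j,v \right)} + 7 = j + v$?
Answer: $\frac{1287195}{2147} \approx 599.53$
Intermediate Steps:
$X{\left(H,w \right)} = H + 2 H w$ ($X{\left(H,w \right)} = 2 H w + H = H + 2 H w$)
$a{\left(j,v \right)} = -7 + j + v$ ($a{\left(j,v \right)} = -7 + \left(j + v\right) = -7 + j + v$)
$\left(\left(- \frac{41}{113} + \frac{a{\left(X{\left(-1,-1 \right)},4 \right)}}{19}\right) + 301\right) + 299 = \left(\left(- \frac{41}{113} + \frac{-7 - \left(1 + 2 \left(-1\right)\right) + 4}{19}\right) + 301\right) + 299 = \left(\left(\left(-41\right) \frac{1}{113} + \left(-7 - \left(1 - 2\right) + 4\right) \frac{1}{19}\right) + 301\right) + 299 = \left(\left(- \frac{41}{113} + \left(-7 - -1 + 4\right) \frac{1}{19}\right) + 301\right) + 299 = \left(\left(- \frac{41}{113} + \left(-7 + 1 + 4\right) \frac{1}{19}\right) + 301\right) + 299 = \left(\left(- \frac{41}{113} - \frac{2}{19}\right) + 301\right) + 299 = \left(- \frac{1005}{2147} + 301\right) + 299 = \frac{645242}{2147} + 299 = \frac{1287195}{2147}$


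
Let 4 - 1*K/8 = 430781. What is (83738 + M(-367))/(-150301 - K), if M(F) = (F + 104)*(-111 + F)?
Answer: 209452/3295915 ≈ 0.063549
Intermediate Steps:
K = -3446216 (K = 32 - 8*430781 = 32 - 3446248 = -3446216)
M(F) = (-111 + F)*(104 + F) (M(F) = (104 + F)*(-111 + F) = (-111 + F)*(104 + F))
(83738 + M(-367))/(-150301 - K) = (83738 + (-11544 + (-367)² - 7*(-367)))/(-150301 - 1*(-3446216)) = (83738 + (-11544 + 134689 + 2569))/(-150301 + 3446216) = (83738 + 125714)/3295915 = 209452*(1/3295915) = 209452/3295915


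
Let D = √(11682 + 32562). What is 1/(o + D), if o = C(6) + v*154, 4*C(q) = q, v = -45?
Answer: -9238/63946491 - 8*√1229/63946491 ≈ -0.00014885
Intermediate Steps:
C(q) = q/4
o = -13857/2 (o = (¼)*6 - 45*154 = 3/2 - 6930 = -13857/2 ≈ -6928.5)
D = 6*√1229 (D = √44244 = 6*√1229 ≈ 210.34)
1/(o + D) = 1/(-13857/2 + 6*√1229)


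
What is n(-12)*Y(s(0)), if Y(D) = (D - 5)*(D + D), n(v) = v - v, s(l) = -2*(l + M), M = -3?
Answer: 0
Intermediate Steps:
s(l) = 6 - 2*l (s(l) = -2*(l - 3) = -2*(-3 + l) = 6 - 2*l)
n(v) = 0
Y(D) = 2*D*(-5 + D) (Y(D) = (-5 + D)*(2*D) = 2*D*(-5 + D))
n(-12)*Y(s(0)) = 0*(2*(6 - 2*0)*(-5 + (6 - 2*0))) = 0*(2*(6 + 0)*(-5 + (6 + 0))) = 0*(2*6*(-5 + 6)) = 0*(2*6*1) = 0*12 = 0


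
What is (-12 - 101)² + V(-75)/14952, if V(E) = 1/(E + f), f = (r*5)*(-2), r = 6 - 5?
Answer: 16228377479/1270920 ≈ 12769.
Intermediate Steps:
r = 1
f = -10 (f = (1*5)*(-2) = 5*(-2) = -10)
V(E) = 1/(-10 + E) (V(E) = 1/(E - 10) = 1/(-10 + E))
(-12 - 101)² + V(-75)/14952 = (-12 - 101)² + 1/(-10 - 75*14952) = (-113)² + (1/14952)/(-85) = 12769 - 1/85*1/14952 = 12769 - 1/1270920 = 16228377479/1270920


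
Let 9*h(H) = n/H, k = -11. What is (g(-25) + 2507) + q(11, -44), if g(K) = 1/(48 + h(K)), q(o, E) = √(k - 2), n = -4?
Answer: 27085853/10804 + I*√13 ≈ 2507.0 + 3.6056*I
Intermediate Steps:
h(H) = -4/(9*H) (h(H) = (-4/H)/9 = -4/(9*H))
q(o, E) = I*√13 (q(o, E) = √(-11 - 2) = √(-13) = I*√13)
g(K) = 1/(48 - 4/(9*K))
(g(-25) + 2507) + q(11, -44) = ((9/4)*(-25)/(-1 + 108*(-25)) + 2507) + I*√13 = ((9/4)*(-25)/(-1 - 2700) + 2507) + I*√13 = ((9/4)*(-25)/(-2701) + 2507) + I*√13 = ((9/4)*(-25)*(-1/2701) + 2507) + I*√13 = (225/10804 + 2507) + I*√13 = 27085853/10804 + I*√13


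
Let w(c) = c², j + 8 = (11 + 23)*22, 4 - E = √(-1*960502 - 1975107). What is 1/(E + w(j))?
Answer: 547604/299873076425 + I*√2935609/299873076425 ≈ 1.8261e-6 + 5.7136e-9*I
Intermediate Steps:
E = 4 - I*√2935609 (E = 4 - √(-1*960502 - 1975107) = 4 - √(-960502 - 1975107) = 4 - √(-2935609) = 4 - I*√2935609 ≈ 4.0 - 1713.4*I)
j = 740 (j = -8 + (11 + 23)*22 = -8 + 34*22 = -8 + 748 = 740)
1/(E + w(j)) = 1/((4 - I*√2935609) + 740²) = 1/((4 - I*√2935609) + 547600) = 1/(547604 - I*√2935609)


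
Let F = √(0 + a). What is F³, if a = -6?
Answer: -6*I*√6 ≈ -14.697*I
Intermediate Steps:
F = I*√6 (F = √(0 - 6) = √(-6) = I*√6 ≈ 2.4495*I)
F³ = (I*√6)³ = -6*I*√6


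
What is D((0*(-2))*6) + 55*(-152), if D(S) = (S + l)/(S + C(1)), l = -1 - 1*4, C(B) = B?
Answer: -8365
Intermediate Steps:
l = -5 (l = -1 - 4 = -5)
D(S) = (-5 + S)/(1 + S) (D(S) = (S - 5)/(S + 1) = (-5 + S)/(1 + S))
D((0*(-2))*6) + 55*(-152) = (-5 + (0*(-2))*6)/(1 + (0*(-2))*6) + 55*(-152) = (-5 + 0*6)/(1 + 0*6) - 8360 = (-5 + 0)/(1 + 0) - 8360 = -5/1 - 8360 = 1*(-5) - 8360 = -5 - 8360 = -8365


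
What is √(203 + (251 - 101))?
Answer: √353 ≈ 18.788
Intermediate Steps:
√(203 + (251 - 101)) = √(203 + 150) = √353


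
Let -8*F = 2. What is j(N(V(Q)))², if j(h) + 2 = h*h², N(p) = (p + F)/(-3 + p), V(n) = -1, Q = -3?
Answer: 65076489/16777216 ≈ 3.8789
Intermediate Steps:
F = -¼ (F = -⅛*2 = -¼ ≈ -0.25000)
N(p) = (-¼ + p)/(-3 + p) (N(p) = (p - ¼)/(-3 + p) = (-¼ + p)/(-3 + p))
j(h) = -2 + h³ (j(h) = -2 + h*h² = -2 + h³)
j(N(V(Q)))² = (-2 + ((-¼ - 1)/(-3 - 1))³)² = (-2 + (-5/4/(-4))³)² = (-2 + (-¼*(-5/4))³)² = (-2 + (5/16)³)² = (-2 + 125/4096)² = (-8067/4096)² = 65076489/16777216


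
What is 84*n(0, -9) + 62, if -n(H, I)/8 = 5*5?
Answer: -16738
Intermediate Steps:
n(H, I) = -200 (n(H, I) = -40*5 = -8*25 = -200)
84*n(0, -9) + 62 = 84*(-200) + 62 = -16800 + 62 = -16738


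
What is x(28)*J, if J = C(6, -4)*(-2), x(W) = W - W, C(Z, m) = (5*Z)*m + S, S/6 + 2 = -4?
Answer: 0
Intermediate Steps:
S = -36 (S = -12 + 6*(-4) = -12 - 24 = -36)
C(Z, m) = -36 + 5*Z*m (C(Z, m) = (5*Z)*m - 36 = 5*Z*m - 36 = -36 + 5*Z*m)
x(W) = 0
J = 312 (J = (-36 + 5*6*(-4))*(-2) = (-36 - 120)*(-2) = -156*(-2) = 312)
x(28)*J = 0*312 = 0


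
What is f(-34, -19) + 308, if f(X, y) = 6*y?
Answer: 194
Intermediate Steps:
f(-34, -19) + 308 = 6*(-19) + 308 = -114 + 308 = 194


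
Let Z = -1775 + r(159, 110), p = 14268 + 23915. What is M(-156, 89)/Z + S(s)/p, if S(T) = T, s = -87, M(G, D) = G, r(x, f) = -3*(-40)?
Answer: 5812563/63192865 ≈ 0.091981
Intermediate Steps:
r(x, f) = 120
p = 38183
Z = -1655 (Z = -1775 + 120 = -1655)
M(-156, 89)/Z + S(s)/p = -156/(-1655) - 87/38183 = -156*(-1/1655) - 87*1/38183 = 156/1655 - 87/38183 = 5812563/63192865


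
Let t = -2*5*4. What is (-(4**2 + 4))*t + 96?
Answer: 896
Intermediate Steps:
t = -40 (t = -10*4 = -40)
(-(4**2 + 4))*t + 96 = -(4**2 + 4)*(-40) + 96 = -(16 + 4)*(-40) + 96 = -1*20*(-40) + 96 = -20*(-40) + 96 = 800 + 96 = 896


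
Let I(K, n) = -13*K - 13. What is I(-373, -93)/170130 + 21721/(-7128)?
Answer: -610153787/202114440 ≈ -3.0189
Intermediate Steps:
I(K, n) = -13 - 13*K
I(-373, -93)/170130 + 21721/(-7128) = (-13 - 13*(-373))/170130 + 21721/(-7128) = (-13 + 4849)*(1/170130) + 21721*(-1/7128) = 4836*(1/170130) - 21721/7128 = 806/28355 - 21721/7128 = -610153787/202114440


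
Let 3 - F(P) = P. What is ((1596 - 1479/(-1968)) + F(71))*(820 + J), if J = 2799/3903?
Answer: 1070807841333/853456 ≈ 1.2547e+6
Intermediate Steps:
J = 933/1301 (J = 2799*(1/3903) = 933/1301 ≈ 0.71714)
F(P) = 3 - P
((1596 - 1479/(-1968)) + F(71))*(820 + J) = ((1596 - 1479/(-1968)) + (3 - 1*71))*(820 + 933/1301) = ((1596 - 1479*(-1/1968)) + (3 - 71))*(1067753/1301) = ((1596 + 493/656) - 68)*(1067753/1301) = (1047469/656 - 68)*(1067753/1301) = (1002861/656)*(1067753/1301) = 1070807841333/853456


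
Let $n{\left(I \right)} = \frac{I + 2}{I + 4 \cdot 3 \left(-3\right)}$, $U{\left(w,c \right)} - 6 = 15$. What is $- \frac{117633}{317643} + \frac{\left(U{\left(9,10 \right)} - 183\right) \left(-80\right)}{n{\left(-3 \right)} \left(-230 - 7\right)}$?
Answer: $- \frac{157893173}{74023} \approx -2133.0$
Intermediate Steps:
$U{\left(w,c \right)} = 21$ ($U{\left(w,c \right)} = 6 + 15 = 21$)
$n{\left(I \right)} = \frac{2 + I}{-36 + I}$ ($n{\left(I \right)} = \frac{2 + I}{I + 12 \left(-3\right)} = \frac{2 + I}{I - 36} = \frac{2 + I}{-36 + I}$)
$- \frac{117633}{317643} + \frac{\left(U{\left(9,10 \right)} - 183\right) \left(-80\right)}{n{\left(-3 \right)} \left(-230 - 7\right)} = - \frac{117633}{317643} + \frac{\left(21 - 183\right) \left(-80\right)}{\frac{2 - 3}{-36 - 3} \left(-230 - 7\right)} = \left(-117633\right) \frac{1}{317643} + \frac{\left(-162\right) \left(-80\right)}{\frac{1}{-39} \left(-1\right) \left(-237\right)} = - \frac{347}{937} + \frac{12960}{\left(- \frac{1}{39}\right) \left(-1\right) \left(-237\right)} = - \frac{347}{937} + \frac{12960}{\frac{1}{39} \left(-237\right)} = - \frac{347}{937} + \frac{12960}{- \frac{79}{13}} = - \frac{347}{937} + 12960 \left(- \frac{13}{79}\right) = - \frac{347}{937} - \frac{168480}{79} = - \frac{157893173}{74023}$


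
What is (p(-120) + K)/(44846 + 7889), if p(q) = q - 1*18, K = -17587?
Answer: -3545/10547 ≈ -0.33611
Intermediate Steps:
p(q) = -18 + q (p(q) = q - 18 = -18 + q)
(p(-120) + K)/(44846 + 7889) = ((-18 - 120) - 17587)/(44846 + 7889) = (-138 - 17587)/52735 = -17725*1/52735 = -3545/10547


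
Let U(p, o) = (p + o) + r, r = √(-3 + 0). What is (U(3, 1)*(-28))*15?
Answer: -1680 - 420*I*√3 ≈ -1680.0 - 727.46*I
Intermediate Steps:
r = I*√3 (r = √(-3) = I*√3 ≈ 1.732*I)
U(p, o) = o + p + I*√3 (U(p, o) = (p + o) + I*√3 = (o + p) + I*√3 = o + p + I*√3)
(U(3, 1)*(-28))*15 = ((1 + 3 + I*√3)*(-28))*15 = ((4 + I*√3)*(-28))*15 = (-112 - 28*I*√3)*15 = -1680 - 420*I*√3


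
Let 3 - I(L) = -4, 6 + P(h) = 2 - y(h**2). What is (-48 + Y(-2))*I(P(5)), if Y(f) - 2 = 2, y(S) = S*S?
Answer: -308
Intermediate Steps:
y(S) = S**2
Y(f) = 4 (Y(f) = 2 + 2 = 4)
P(h) = -4 - h**4 (P(h) = -6 + (2 - (h**2)**2) = -6 + (2 - h**4) = -4 - h**4)
I(L) = 7 (I(L) = 3 - 1*(-4) = 3 + 4 = 7)
(-48 + Y(-2))*I(P(5)) = (-48 + 4)*7 = -44*7 = -308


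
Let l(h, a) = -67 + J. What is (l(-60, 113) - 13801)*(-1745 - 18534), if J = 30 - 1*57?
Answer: 281776705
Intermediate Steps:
J = -27 (J = 30 - 57 = -27)
l(h, a) = -94 (l(h, a) = -67 - 27 = -94)
(l(-60, 113) - 13801)*(-1745 - 18534) = (-94 - 13801)*(-1745 - 18534) = -13895*(-20279) = 281776705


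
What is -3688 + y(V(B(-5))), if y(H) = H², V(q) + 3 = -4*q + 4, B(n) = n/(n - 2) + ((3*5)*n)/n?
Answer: 6777/49 ≈ 138.31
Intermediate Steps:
B(n) = 15 + n/(-2 + n) (B(n) = n/(-2 + n) + (15*n)/n = n/(-2 + n) + 15 = 15 + n/(-2 + n))
V(q) = 1 - 4*q (V(q) = -3 + (-4*q + 4) = -3 + (4 - 4*q) = 1 - 4*q)
-3688 + y(V(B(-5))) = -3688 + (1 - 8*(-15 + 8*(-5))/(-2 - 5))² = -3688 + (1 - 8*(-15 - 40)/(-7))² = -3688 + (1 - 8*(-1)*(-55)/7)² = -3688 + (1 - 4*110/7)² = -3688 + (1 - 440/7)² = -3688 + (-433/7)² = -3688 + 187489/49 = 6777/49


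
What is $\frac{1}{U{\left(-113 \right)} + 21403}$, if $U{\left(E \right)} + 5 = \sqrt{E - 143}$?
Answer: $\frac{10699}{228937330} - \frac{4 i}{114468665} \approx 4.6733 \cdot 10^{-5} - 3.4944 \cdot 10^{-8} i$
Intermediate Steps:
$U{\left(E \right)} = -5 + \sqrt{-143 + E}$ ($U{\left(E \right)} = -5 + \sqrt{E - 143} = -5 + \sqrt{-143 + E}$)
$\frac{1}{U{\left(-113 \right)} + 21403} = \frac{1}{\left(-5 + \sqrt{-143 - 113}\right) + 21403} = \frac{1}{\left(-5 + \sqrt{-256}\right) + 21403} = \frac{1}{\left(-5 + 16 i\right) + 21403} = \frac{1}{21398 + 16 i} = \frac{21398 - 16 i}{457874660}$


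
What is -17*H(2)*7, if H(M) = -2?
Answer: 238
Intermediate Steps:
-17*H(2)*7 = -17*(-2)*7 = 34*7 = 238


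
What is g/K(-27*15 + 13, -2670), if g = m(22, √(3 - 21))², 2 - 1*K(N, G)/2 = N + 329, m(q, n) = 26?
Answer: 26/5 ≈ 5.2000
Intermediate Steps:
K(N, G) = -654 - 2*N (K(N, G) = 4 - 2*(N + 329) = 4 - 2*(329 + N) = 4 + (-658 - 2*N) = -654 - 2*N)
g = 676 (g = 26² = 676)
g/K(-27*15 + 13, -2670) = 676/(-654 - 2*(-27*15 + 13)) = 676/(-654 - 2*(-405 + 13)) = 676/(-654 - 2*(-392)) = 676/(-654 + 784) = 676/130 = 676*(1/130) = 26/5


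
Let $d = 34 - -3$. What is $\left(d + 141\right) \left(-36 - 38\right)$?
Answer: $-13172$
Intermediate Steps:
$d = 37$ ($d = 34 + 3 = 37$)
$\left(d + 141\right) \left(-36 - 38\right) = \left(37 + 141\right) \left(-36 - 38\right) = 178 \left(-74\right) = -13172$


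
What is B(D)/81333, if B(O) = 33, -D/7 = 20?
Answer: 11/27111 ≈ 0.00040574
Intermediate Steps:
D = -140 (D = -7*20 = -140)
B(D)/81333 = 33/81333 = 33*(1/81333) = 11/27111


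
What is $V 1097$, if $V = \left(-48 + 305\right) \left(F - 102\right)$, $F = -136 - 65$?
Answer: $-85424487$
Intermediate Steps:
$F = -201$ ($F = -136 - 65 = -201$)
$V = -77871$ ($V = \left(-48 + 305\right) \left(-201 - 102\right) = 257 \left(-303\right) = -77871$)
$V 1097 = \left(-77871\right) 1097 = -85424487$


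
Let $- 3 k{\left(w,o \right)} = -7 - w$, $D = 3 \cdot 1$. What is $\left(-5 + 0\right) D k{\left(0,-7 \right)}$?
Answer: $-35$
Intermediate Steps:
$D = 3$
$k{\left(w,o \right)} = \frac{7}{3} + \frac{w}{3}$ ($k{\left(w,o \right)} = - \frac{-7 - w}{3} = \frac{7}{3} + \frac{w}{3}$)
$\left(-5 + 0\right) D k{\left(0,-7 \right)} = \left(-5 + 0\right) 3 \left(\frac{7}{3} + \frac{1}{3} \cdot 0\right) = \left(-5\right) 3 \left(\frac{7}{3} + 0\right) = \left(-15\right) \frac{7}{3} = -35$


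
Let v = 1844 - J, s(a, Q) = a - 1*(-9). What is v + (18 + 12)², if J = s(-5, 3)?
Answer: 2740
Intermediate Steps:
s(a, Q) = 9 + a (s(a, Q) = a + 9 = 9 + a)
J = 4 (J = 9 - 5 = 4)
v = 1840 (v = 1844 - 1*4 = 1844 - 4 = 1840)
v + (18 + 12)² = 1840 + (18 + 12)² = 1840 + 30² = 1840 + 900 = 2740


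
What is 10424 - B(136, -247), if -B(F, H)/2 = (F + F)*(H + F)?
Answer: -49960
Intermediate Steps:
B(F, H) = -4*F*(F + H) (B(F, H) = -2*(F + F)*(H + F) = -2*2*F*(F + H) = -4*F*(F + H))
10424 - B(136, -247) = 10424 - (-4)*136*(136 - 247) = 10424 - (-4)*136*(-111) = 10424 - 1*60384 = 10424 - 60384 = -49960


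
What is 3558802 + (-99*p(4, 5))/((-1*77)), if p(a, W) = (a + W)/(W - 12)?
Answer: 174381217/49 ≈ 3.5588e+6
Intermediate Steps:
p(a, W) = (W + a)/(-12 + W)
3558802 + (-99*p(4, 5))/((-1*77)) = 3558802 + (-99*(5 + 4)/(-12 + 5))/((-1*77)) = 3558802 - 99*9/(-7)/(-77) = 3558802 - (-99)*9/7*(-1/77) = 3558802 - 99*(-9/7)*(-1/77) = 3558802 + (891/7)*(-1/77) = 3558802 - 81/49 = 174381217/49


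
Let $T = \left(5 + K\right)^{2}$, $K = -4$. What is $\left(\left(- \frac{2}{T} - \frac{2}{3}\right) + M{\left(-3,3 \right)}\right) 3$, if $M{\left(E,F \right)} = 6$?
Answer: $10$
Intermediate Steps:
$T = 1$ ($T = \left(5 - 4\right)^{2} = 1^{2} = 1$)
$\left(\left(- \frac{2}{T} - \frac{2}{3}\right) + M{\left(-3,3 \right)}\right) 3 = \left(\left(- \frac{2}{1} - \frac{2}{3}\right) + 6\right) 3 = \left(\left(\left(-2\right) 1 - \frac{2}{3}\right) + 6\right) 3 = \left(\left(-2 - \frac{2}{3}\right) + 6\right) 3 = \left(- \frac{8}{3} + 6\right) 3 = \frac{10}{3} \cdot 3 = 10$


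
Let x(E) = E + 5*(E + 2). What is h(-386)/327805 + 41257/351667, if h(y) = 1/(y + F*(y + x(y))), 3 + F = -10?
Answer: 468074323481517/3989778534360350 ≈ 0.11732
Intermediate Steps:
x(E) = 10 + 6*E (x(E) = E + 5*(2 + E) = E + (10 + 5*E) = 10 + 6*E)
F = -13 (F = -3 - 10 = -13)
h(y) = 1/(-130 - 90*y) (h(y) = 1/(y - 13*(y + (10 + 6*y))) = 1/(y - 13*(10 + 7*y)) = 1/(y + (-130 - 91*y)) = 1/(-130 - 90*y))
h(-386)/327805 + 41257/351667 = -1/(130 + 90*(-386))/327805 + 41257/351667 = -1/(130 - 34740)*(1/327805) + 41257*(1/351667) = -1/(-34610)*(1/327805) + 41257/351667 = -1*(-1/34610)*(1/327805) + 41257/351667 = (1/34610)*(1/327805) + 41257/351667 = 1/11345331050 + 41257/351667 = 468074323481517/3989778534360350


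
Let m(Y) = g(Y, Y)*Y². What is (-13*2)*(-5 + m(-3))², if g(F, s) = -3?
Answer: -26624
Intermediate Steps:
m(Y) = -3*Y²
(-13*2)*(-5 + m(-3))² = (-13*2)*(-5 - 3*(-3)²)² = -26*(-5 - 3*9)² = -26*(-5 - 27)² = -26*(-32)² = -26*1024 = -26624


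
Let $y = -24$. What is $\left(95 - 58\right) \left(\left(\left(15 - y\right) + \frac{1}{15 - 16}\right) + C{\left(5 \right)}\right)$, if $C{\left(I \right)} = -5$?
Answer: $1221$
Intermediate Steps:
$\left(95 - 58\right) \left(\left(\left(15 - y\right) + \frac{1}{15 - 16}\right) + C{\left(5 \right)}\right) = \left(95 - 58\right) \left(\left(\left(15 - -24\right) + \frac{1}{15 - 16}\right) - 5\right) = 37 \left(\left(\left(15 + 24\right) + \frac{1}{-1}\right) - 5\right) = 37 \left(\left(39 - 1\right) - 5\right) = 37 \left(38 - 5\right) = 37 \cdot 33 = 1221$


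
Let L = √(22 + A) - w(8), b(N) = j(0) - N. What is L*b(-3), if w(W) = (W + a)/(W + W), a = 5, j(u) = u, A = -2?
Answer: -39/16 + 6*√5 ≈ 10.979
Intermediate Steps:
w(W) = (5 + W)/(2*W) (w(W) = (W + 5)/(W + W) = (5 + W)/((2*W)) = (5 + W)*(1/(2*W)) = (5 + W)/(2*W))
b(N) = -N (b(N) = 0 - N = -N)
L = -13/16 + 2*√5 (L = √(22 - 2) - (5 + 8)/(2*8) = √20 - 13/(2*8) = 2*√5 - 1*13/16 = 2*√5 - 13/16 = -13/16 + 2*√5 ≈ 3.6596)
L*b(-3) = (-13/16 + 2*√5)*(-1*(-3)) = (-13/16 + 2*√5)*3 = -39/16 + 6*√5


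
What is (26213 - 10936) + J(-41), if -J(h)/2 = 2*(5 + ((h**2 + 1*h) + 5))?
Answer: 8677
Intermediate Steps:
J(h) = -40 - 4*h - 4*h**2 (J(h) = -4*(5 + ((h**2 + 1*h) + 5)) = -4*(5 + ((h**2 + h) + 5)) = -4*(5 + ((h + h**2) + 5)) = -4*(5 + (5 + h + h**2)) = -4*(10 + h + h**2) = -2*(20 + 2*h + 2*h**2) = -40 - 4*h - 4*h**2)
(26213 - 10936) + J(-41) = (26213 - 10936) + (-40 - 4*(-41) - 4*(-41)**2) = 15277 + (-40 + 164 - 4*1681) = 15277 + (-40 + 164 - 6724) = 15277 - 6600 = 8677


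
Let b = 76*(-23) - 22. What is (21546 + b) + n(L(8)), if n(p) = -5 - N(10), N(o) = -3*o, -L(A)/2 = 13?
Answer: 19801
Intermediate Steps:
L(A) = -26 (L(A) = -2*13 = -26)
b = -1770 (b = -1748 - 22 = -1770)
n(p) = 25 (n(p) = -5 - (-3)*10 = -5 - 1*(-30) = -5 + 30 = 25)
(21546 + b) + n(L(8)) = (21546 - 1770) + 25 = 19776 + 25 = 19801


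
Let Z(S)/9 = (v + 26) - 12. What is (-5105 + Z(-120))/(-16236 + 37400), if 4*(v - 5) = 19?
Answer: -1505/6512 ≈ -0.23111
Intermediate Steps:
v = 39/4 (v = 5 + (¼)*19 = 5 + 19/4 = 39/4 ≈ 9.7500)
Z(S) = 855/4 (Z(S) = 9*((39/4 + 26) - 12) = 9*(143/4 - 12) = 9*(95/4) = 855/4)
(-5105 + Z(-120))/(-16236 + 37400) = (-5105 + 855/4)/(-16236 + 37400) = -19565/4/21164 = -19565/4*1/21164 = -1505/6512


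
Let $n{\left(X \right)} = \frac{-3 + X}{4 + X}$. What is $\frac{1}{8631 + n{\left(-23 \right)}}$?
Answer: $\frac{19}{164015} \approx 0.00011584$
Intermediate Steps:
$n{\left(X \right)} = \frac{-3 + X}{4 + X}$
$\frac{1}{8631 + n{\left(-23 \right)}} = \frac{1}{8631 + \frac{-3 - 23}{4 - 23}} = \frac{1}{8631 + \frac{1}{-19} \left(-26\right)} = \frac{1}{8631 - - \frac{26}{19}} = \frac{1}{8631 + \frac{26}{19}} = \frac{1}{\frac{164015}{19}} = \frac{19}{164015}$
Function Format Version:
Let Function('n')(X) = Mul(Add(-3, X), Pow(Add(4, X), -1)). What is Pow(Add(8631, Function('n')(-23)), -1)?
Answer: Rational(19, 164015) ≈ 0.00011584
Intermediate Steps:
Function('n')(X) = Mul(Pow(Add(4, X), -1), Add(-3, X))
Pow(Add(8631, Function('n')(-23)), -1) = Pow(Add(8631, Mul(Pow(Add(4, -23), -1), Add(-3, -23))), -1) = Pow(Add(8631, Mul(Pow(-19, -1), -26)), -1) = Pow(Add(8631, Mul(Rational(-1, 19), -26)), -1) = Pow(Add(8631, Rational(26, 19)), -1) = Pow(Rational(164015, 19), -1) = Rational(19, 164015)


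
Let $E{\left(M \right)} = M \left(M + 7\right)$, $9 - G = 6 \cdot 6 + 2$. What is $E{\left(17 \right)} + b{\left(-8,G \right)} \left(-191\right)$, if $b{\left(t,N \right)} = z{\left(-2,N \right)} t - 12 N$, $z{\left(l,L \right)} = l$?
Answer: $-69116$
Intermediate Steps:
$G = -29$ ($G = 9 - \left(6 \cdot 6 + 2\right) = 9 - \left(36 + 2\right) = 9 - 38 = -29$)
$b{\left(t,N \right)} = - 12 N - 2 t$ ($b{\left(t,N \right)} = - 2 t - 12 N = - 12 N - 2 t$)
$E{\left(M \right)} = M \left(7 + M\right)$
$E{\left(17 \right)} + b{\left(-8,G \right)} \left(-191\right) = 17 \left(7 + 17\right) + \left(\left(-12\right) \left(-29\right) - -16\right) \left(-191\right) = 17 \cdot 24 + \left(348 + 16\right) \left(-191\right) = 408 + 364 \left(-191\right) = 408 - 69524 = -69116$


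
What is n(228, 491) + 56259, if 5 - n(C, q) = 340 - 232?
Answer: 56156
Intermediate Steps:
n(C, q) = -103 (n(C, q) = 5 - (340 - 232) = 5 - 1*108 = 5 - 108 = -103)
n(228, 491) + 56259 = -103 + 56259 = 56156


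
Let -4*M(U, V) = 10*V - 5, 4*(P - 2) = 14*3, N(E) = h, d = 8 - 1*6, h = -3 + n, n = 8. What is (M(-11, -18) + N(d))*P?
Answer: 5125/8 ≈ 640.63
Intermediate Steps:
h = 5 (h = -3 + 8 = 5)
d = 2 (d = 8 - 6 = 2)
N(E) = 5
P = 25/2 (P = 2 + (14*3)/4 = 2 + (¼)*42 = 2 + 21/2 = 25/2 ≈ 12.500)
M(U, V) = 5/4 - 5*V/2 (M(U, V) = -(10*V - 5)/4 = -(-5 + 10*V)/4 = 5/4 - 5*V/2)
(M(-11, -18) + N(d))*P = ((5/4 - 5/2*(-18)) + 5)*(25/2) = ((5/4 + 45) + 5)*(25/2) = (185/4 + 5)*(25/2) = (205/4)*(25/2) = 5125/8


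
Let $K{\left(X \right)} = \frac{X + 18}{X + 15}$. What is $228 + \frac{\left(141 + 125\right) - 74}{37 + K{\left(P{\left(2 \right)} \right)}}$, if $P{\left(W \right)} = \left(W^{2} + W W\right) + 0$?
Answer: $\frac{204372}{877} \approx 233.04$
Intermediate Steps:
$P{\left(W \right)} = 2 W^{2}$ ($P{\left(W \right)} = \left(W^{2} + W^{2}\right) + 0 = 2 W^{2} + 0 = 2 W^{2}$)
$K{\left(X \right)} = \frac{18 + X}{15 + X}$
$228 + \frac{\left(141 + 125\right) - 74}{37 + K{\left(P{\left(2 \right)} \right)}} = 228 + \frac{\left(141 + 125\right) - 74}{37 + \frac{18 + 2 \cdot 2^{2}}{15 + 2 \cdot 2^{2}}} = 228 + \frac{266 - 74}{37 + \frac{18 + 2 \cdot 4}{15 + 2 \cdot 4}} = 228 + \frac{1}{37 + \frac{18 + 8}{15 + 8}} \cdot 192 = 228 + \frac{1}{37 + \frac{1}{23} \cdot 26} \cdot 192 = 228 + \frac{1}{37 + \frac{26}{23}} \cdot 192 = 228 + \frac{1}{\frac{877}{23}} \cdot 192 = 228 + \frac{23}{877} \cdot 192 = 228 + \frac{4416}{877} = \frac{204372}{877}$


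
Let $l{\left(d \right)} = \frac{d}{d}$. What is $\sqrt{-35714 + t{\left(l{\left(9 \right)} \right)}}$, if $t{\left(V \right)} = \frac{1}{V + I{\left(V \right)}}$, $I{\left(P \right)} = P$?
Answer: $\frac{i \sqrt{142854}}{2} \approx 188.98 i$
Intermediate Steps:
$l{\left(d \right)} = 1$
$t{\left(V \right)} = \frac{1}{2 V}$ ($t{\left(V \right)} = \frac{1}{V + V} = \frac{1}{2 V}$)
$\sqrt{-35714 + t{\left(l{\left(9 \right)} \right)}} = \sqrt{-35714 + \frac{1}{2 \cdot 1}} = \sqrt{-35714 + \frac{1}{2} \cdot 1} = \sqrt{-35714 + \frac{1}{2}} = \sqrt{- \frac{71427}{2}} = \frac{i \sqrt{142854}}{2}$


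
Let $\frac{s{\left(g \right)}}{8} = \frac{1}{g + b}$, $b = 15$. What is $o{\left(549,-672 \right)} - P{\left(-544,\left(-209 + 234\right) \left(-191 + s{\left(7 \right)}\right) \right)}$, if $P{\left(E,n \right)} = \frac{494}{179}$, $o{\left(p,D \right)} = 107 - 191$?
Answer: $- \frac{15530}{179} \approx -86.76$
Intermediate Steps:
$o{\left(p,D \right)} = -84$ ($o{\left(p,D \right)} = 107 - 191 = -84$)
$s{\left(g \right)} = \frac{8}{15 + g}$ ($s{\left(g \right)} = \frac{8}{g + 15} = \frac{8}{15 + g}$)
$P{\left(E,n \right)} = \frac{494}{179}$ ($P{\left(E,n \right)} = 494 \cdot \frac{1}{179} = \frac{494}{179}$)
$o{\left(549,-672 \right)} - P{\left(-544,\left(-209 + 234\right) \left(-191 + s{\left(7 \right)}\right) \right)} = -84 - \frac{494}{179} = - \frac{15530}{179}$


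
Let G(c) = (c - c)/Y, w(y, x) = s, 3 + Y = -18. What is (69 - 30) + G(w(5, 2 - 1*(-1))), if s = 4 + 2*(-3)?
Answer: 39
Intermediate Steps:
Y = -21 (Y = -3 - 18 = -21)
s = -2 (s = 4 - 6 = -2)
w(y, x) = -2
G(c) = 0 (G(c) = (c - c)/(-21) = 0*(-1/21) = 0)
(69 - 30) + G(w(5, 2 - 1*(-1))) = (69 - 30) + 0 = 39 + 0 = 39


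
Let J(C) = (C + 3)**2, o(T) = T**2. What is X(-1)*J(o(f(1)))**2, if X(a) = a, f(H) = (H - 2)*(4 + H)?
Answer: -614656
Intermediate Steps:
f(H) = (-2 + H)*(4 + H)
J(C) = (3 + C)**2
X(-1)*J(o(f(1)))**2 = -((3 + (-8 + 1**2 + 2*1)**2)**2)**2 = -((3 + (-8 + 1 + 2)**2)**2)**2 = -((3 + (-5)**2)**2)**2 = -((3 + 25)**2)**2 = -(28**2)**2 = -1*784**2 = -1*614656 = -614656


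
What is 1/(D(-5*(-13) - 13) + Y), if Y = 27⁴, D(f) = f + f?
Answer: 1/531545 ≈ 1.8813e-6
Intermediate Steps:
D(f) = 2*f
Y = 531441
1/(D(-5*(-13) - 13) + Y) = 1/(2*(-5*(-13) - 13) + 531441) = 1/(2*(65 - 13) + 531441) = 1/(2*52 + 531441) = 1/(104 + 531441) = 1/531545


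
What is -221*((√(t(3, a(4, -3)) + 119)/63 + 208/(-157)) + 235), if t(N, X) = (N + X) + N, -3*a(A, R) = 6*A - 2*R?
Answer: -8107827/157 - 221*√115/63 ≈ -51680.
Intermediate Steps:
a(A, R) = -2*A + 2*R/3 (a(A, R) = -(6*A - 2*R)/3 = -(-2*R + 6*A)/3 = -2*A + 2*R/3)
t(N, X) = X + 2*N
-221*((√(t(3, a(4, -3)) + 119)/63 + 208/(-157)) + 235) = -221*((√(((-2*4 + (⅔)*(-3)) + 2*3) + 119)/63 + 208/(-157)) + 235) = -221*((√(((-8 - 2) + 6) + 119)*(1/63) + 208*(-1/157)) + 235) = -221*((√((-10 + 6) + 119)*(1/63) - 208/157) + 235) = -221*((√(-4 + 119)*(1/63) - 208/157) + 235) = -221*((√115*(1/63) - 208/157) + 235) = -221*((√115/63 - 208/157) + 235) = -221*((-208/157 + √115/63) + 235) = -221*(36687/157 + √115/63) = -8107827/157 - 221*√115/63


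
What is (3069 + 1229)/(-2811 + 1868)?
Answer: -4298/943 ≈ -4.5578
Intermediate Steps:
(3069 + 1229)/(-2811 + 1868) = 4298/(-943) = 4298*(-1/943) = -4298/943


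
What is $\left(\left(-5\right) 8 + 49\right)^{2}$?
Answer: $81$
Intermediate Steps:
$\left(\left(-5\right) 8 + 49\right)^{2} = \left(-40 + 49\right)^{2} = 9^{2} = 81$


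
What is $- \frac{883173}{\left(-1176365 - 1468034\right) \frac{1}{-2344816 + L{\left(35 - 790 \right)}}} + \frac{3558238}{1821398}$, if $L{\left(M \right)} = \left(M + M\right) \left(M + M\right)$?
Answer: $- \frac{52046682660659251}{2408251524901} \approx -21612.0$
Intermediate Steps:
$L{\left(M \right)} = 4 M^{2}$ ($L{\left(M \right)} = 2 M 2 M = 4 M^{2}$)
$- \frac{883173}{\left(-1176365 - 1468034\right) \frac{1}{-2344816 + L{\left(35 - 790 \right)}}} + \frac{3558238}{1821398} = - \frac{883173}{\left(-1176365 - 1468034\right) \frac{1}{-2344816 + 4 \left(35 - 790\right)^{2}}} + \frac{3558238}{1821398} = - \frac{883173}{\left(-2644399\right) \frac{1}{-2344816 + 4 \left(-755\right)^{2}}} + 3558238 \cdot \frac{1}{1821398} = - \frac{883173}{\left(-2644399\right) \frac{1}{-2344816 + 4 \cdot 570025}} + \frac{1779119}{910699} = - \frac{883173}{\left(-2644399\right) \frac{1}{-2344816 + 2280100}} + \frac{1779119}{910699} = - \frac{883173}{\left(-2644399\right) \frac{1}{-64716}} + \frac{1779119}{910699} = - \frac{883173}{\left(-2644399\right) \left(- \frac{1}{64716}\right)} + \frac{1779119}{910699} = - \frac{883173}{\frac{2644399}{64716}} + \frac{1779119}{910699} = \left(-883173\right) \frac{64716}{2644399} + \frac{1779119}{910699} = - \frac{57155423868}{2644399} + \frac{1779119}{910699} = - \frac{52046682660659251}{2408251524901}$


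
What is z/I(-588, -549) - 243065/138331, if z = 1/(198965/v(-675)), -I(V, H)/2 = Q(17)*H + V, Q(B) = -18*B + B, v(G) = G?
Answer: -1019284789078295/580086335009506 ≈ -1.7571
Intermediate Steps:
Q(B) = -17*B
I(V, H) = -2*V + 578*H (I(V, H) = -2*((-17*17)*H + V) = -2*(-289*H + V) = -2*(V - 289*H) = -2*V + 578*H)
z = -135/39793 (z = 1/(198965/(-675)) = 1/(198965*(-1/675)) = 1/(-39793/135) = -135/39793 ≈ -0.0033926)
z/I(-588, -549) - 243065/138331 = -135/(39793*(-2*(-588) + 578*(-549))) - 243065/138331 = -135/(39793*(1176 - 317322)) - 243065*1/138331 = -135/39793/(-316146) - 243065/138331 = -135/39793*(-1/316146) - 243065/138331 = 45/4193465926 - 243065/138331 = -1019284789078295/580086335009506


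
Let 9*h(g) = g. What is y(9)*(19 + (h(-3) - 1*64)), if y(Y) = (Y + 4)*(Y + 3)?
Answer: -7072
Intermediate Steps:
h(g) = g/9
y(Y) = (3 + Y)*(4 + Y) (y(Y) = (4 + Y)*(3 + Y) = (3 + Y)*(4 + Y))
y(9)*(19 + (h(-3) - 1*64)) = (12 + 9**2 + 7*9)*(19 + ((1/9)*(-3) - 1*64)) = (12 + 81 + 63)*(19 + (-1/3 - 64)) = 156*(19 - 193/3) = 156*(-136/3) = -7072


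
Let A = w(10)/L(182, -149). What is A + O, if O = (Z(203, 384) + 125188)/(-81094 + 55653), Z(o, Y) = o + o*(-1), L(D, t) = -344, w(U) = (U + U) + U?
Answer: -21913951/4375852 ≈ -5.0079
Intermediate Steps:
w(U) = 3*U (w(U) = 2*U + U = 3*U)
Z(o, Y) = 0 (Z(o, Y) = o - o = 0)
O = -125188/25441 (O = (0 + 125188)/(-81094 + 55653) = 125188/(-25441) = 125188*(-1/25441) = -125188/25441 ≈ -4.9207)
A = -15/172 (A = (3*10)/(-344) = 30*(-1/344) = -15/172 ≈ -0.087209)
A + O = -15/172 - 125188/25441 = -21913951/4375852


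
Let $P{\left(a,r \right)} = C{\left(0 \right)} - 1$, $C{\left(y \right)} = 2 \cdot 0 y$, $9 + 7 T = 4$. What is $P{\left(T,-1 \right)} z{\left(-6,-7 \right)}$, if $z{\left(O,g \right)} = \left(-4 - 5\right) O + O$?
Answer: $-48$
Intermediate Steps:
$T = - \frac{5}{7}$ ($T = - \frac{9}{7} + \frac{1}{7} \cdot 4 = - \frac{9}{7} + \frac{4}{7} = - \frac{5}{7} \approx -0.71429$)
$C{\left(y \right)} = 0$ ($C{\left(y \right)} = 0 y = 0$)
$P{\left(a,r \right)} = -1$ ($P{\left(a,r \right)} = 0 - 1 = -1$)
$z{\left(O,g \right)} = - 8 O$ ($z{\left(O,g \right)} = - 9 O + O = - 8 O$)
$P{\left(T,-1 \right)} z{\left(-6,-7 \right)} = - \left(-8\right) \left(-6\right) = \left(-1\right) 48 = -48$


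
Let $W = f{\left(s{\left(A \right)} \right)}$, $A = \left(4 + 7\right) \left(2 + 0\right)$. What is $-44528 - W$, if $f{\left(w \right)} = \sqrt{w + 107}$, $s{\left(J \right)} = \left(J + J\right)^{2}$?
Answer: $-44528 - 3 \sqrt{227} \approx -44573.0$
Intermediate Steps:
$A = 22$ ($A = 11 \cdot 2 = 22$)
$s{\left(J \right)} = 4 J^{2}$ ($s{\left(J \right)} = \left(2 J\right)^{2} = 4 J^{2}$)
$f{\left(w \right)} = \sqrt{107 + w}$
$W = 3 \sqrt{227}$ ($W = \sqrt{107 + 4 \cdot 22^{2}} = \sqrt{107 + 4 \cdot 484} = \sqrt{107 + 1936} = \sqrt{2043} = 3 \sqrt{227} \approx 45.2$)
$-44528 - W = -44528 - 3 \sqrt{227}$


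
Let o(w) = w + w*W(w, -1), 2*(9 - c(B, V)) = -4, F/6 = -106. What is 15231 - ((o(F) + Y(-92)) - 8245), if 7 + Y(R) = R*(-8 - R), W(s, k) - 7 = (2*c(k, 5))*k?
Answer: 22307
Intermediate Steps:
F = -636 (F = 6*(-106) = -636)
c(B, V) = 11 (c(B, V) = 9 - ½*(-4) = 9 + 2 = 11)
W(s, k) = 7 + 22*k (W(s, k) = 7 + (2*11)*k = 7 + 22*k)
Y(R) = -7 + R*(-8 - R)
o(w) = -14*w (o(w) = w + w*(7 + 22*(-1)) = w + w*(7 - 22) = w + w*(-15) = w - 15*w = -14*w)
15231 - ((o(F) + Y(-92)) - 8245) = 15231 - ((-14*(-636) + (-7 - 1*(-92)² - 8*(-92))) - 8245) = 15231 - ((8904 + (-7 - 1*8464 + 736)) - 8245) = 15231 - ((8904 + (-7 - 8464 + 736)) - 8245) = 15231 - ((8904 - 7735) - 8245) = 15231 - (1169 - 8245) = 15231 - 1*(-7076) = 15231 + 7076 = 22307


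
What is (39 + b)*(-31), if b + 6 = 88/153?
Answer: -159247/153 ≈ -1040.8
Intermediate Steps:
b = -830/153 (b = -6 + 88/153 = -830/153 ≈ -5.4248)
(39 + b)*(-31) = (39 - 830/153)*(-31) = (5137/153)*(-31) = -159247/153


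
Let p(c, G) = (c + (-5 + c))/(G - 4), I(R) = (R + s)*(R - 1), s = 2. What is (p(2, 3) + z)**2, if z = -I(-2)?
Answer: 1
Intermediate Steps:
I(R) = (-1 + R)*(2 + R) (I(R) = (R + 2)*(R - 1) = (2 + R)*(-1 + R) = (-1 + R)*(2 + R))
p(c, G) = (-5 + 2*c)/(-4 + G)
z = 0 (z = -(-2 - 2 + (-2)**2) = -(-2 - 2 + 4) = -1*0 = 0)
(p(2, 3) + z)**2 = ((-5 + 2*2)/(-4 + 3) + 0)**2 = ((-5 + 4)/(-1) + 0)**2 = (-1*(-1) + 0)**2 = (1 + 0)**2 = 1**2 = 1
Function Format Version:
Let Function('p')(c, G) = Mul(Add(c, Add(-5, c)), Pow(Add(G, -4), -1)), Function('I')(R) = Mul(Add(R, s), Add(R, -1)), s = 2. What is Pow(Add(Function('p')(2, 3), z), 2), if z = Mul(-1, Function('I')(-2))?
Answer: 1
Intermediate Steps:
Function('I')(R) = Mul(Add(-1, R), Add(2, R)) (Function('I')(R) = Mul(Add(R, 2), Add(R, -1)) = Mul(Add(2, R), Add(-1, R)) = Mul(Add(-1, R), Add(2, R)))
Function('p')(c, G) = Mul(Pow(Add(-4, G), -1), Add(-5, Mul(2, c))) (Function('p')(c, G) = Mul(Add(-5, Mul(2, c)), Pow(Add(-4, G), -1)) = Mul(Pow(Add(-4, G), -1), Add(-5, Mul(2, c))))
z = 0 (z = Mul(-1, Add(-2, -2, Pow(-2, 2))) = Mul(-1, Add(-2, -2, 4)) = Mul(-1, 0) = 0)
Pow(Add(Function('p')(2, 3), z), 2) = Pow(Add(Mul(Pow(Add(-4, 3), -1), Add(-5, Mul(2, 2))), 0), 2) = Pow(Add(Mul(Pow(-1, -1), Add(-5, 4)), 0), 2) = Pow(Add(Mul(-1, -1), 0), 2) = Pow(Add(1, 0), 2) = Pow(1, 2) = 1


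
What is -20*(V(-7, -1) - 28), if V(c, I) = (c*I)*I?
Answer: 700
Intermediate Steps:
V(c, I) = c*I**2 (V(c, I) = (I*c)*I = c*I**2)
-20*(V(-7, -1) - 28) = -20*(-7*(-1)**2 - 28) = -20*(-7*1 - 28) = -20*(-7 - 28) = -20*(-35) = 700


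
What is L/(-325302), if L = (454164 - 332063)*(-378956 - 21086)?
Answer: 24422764121/162651 ≈ 1.5015e+5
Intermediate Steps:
L = -48845528242 (L = 122101*(-400042) = -48845528242)
L/(-325302) = -48845528242/(-325302) = -48845528242*(-1/325302) = 24422764121/162651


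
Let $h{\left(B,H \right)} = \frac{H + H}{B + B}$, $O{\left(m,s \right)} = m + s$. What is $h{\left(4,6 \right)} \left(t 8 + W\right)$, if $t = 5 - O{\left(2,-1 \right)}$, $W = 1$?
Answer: $\frac{99}{2} \approx 49.5$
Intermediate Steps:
$t = 4$ ($t = 5 - \left(2 - 1\right) = 5 - 1 = 4$)
$h{\left(B,H \right)} = \frac{H}{B}$ ($h{\left(B,H \right)} = \frac{2 H}{2 B} = 2 H \frac{1}{2 B} = \frac{H}{B}$)
$h{\left(4,6 \right)} \left(t 8 + W\right) = \frac{6}{4} \left(4 \cdot 8 + 1\right) = 6 \cdot \frac{1}{4} \left(32 + 1\right) = \frac{3}{2} \cdot 33 = \frac{99}{2}$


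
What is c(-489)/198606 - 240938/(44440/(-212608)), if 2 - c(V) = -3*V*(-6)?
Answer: 57804894996034/50148015 ≈ 1.1527e+6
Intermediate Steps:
c(V) = 2 - 18*V (c(V) = 2 - (-3*V)*(-6) = 2 - 18*V)
c(-489)/198606 - 240938/(44440/(-212608)) = (2 - 18*(-489))/198606 - 240938/(44440/(-212608)) = (2 + 8802)*(1/198606) - 240938/(44440*(-1/212608)) = 8804*(1/198606) - 240938/(-505/2416) = 4402/99303 - 240938*(-2416/505) = 4402/99303 + 582106208/505 = 57804894996034/50148015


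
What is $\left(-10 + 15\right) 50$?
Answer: $250$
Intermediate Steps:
$\left(-10 + 15\right) 50 = 5 \cdot 50 = 250$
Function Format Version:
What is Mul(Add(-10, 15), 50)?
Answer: 250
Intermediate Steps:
Mul(Add(-10, 15), 50) = Mul(5, 50) = 250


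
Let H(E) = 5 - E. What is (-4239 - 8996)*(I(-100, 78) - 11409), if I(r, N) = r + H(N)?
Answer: 153287770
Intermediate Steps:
I(r, N) = 5 + r - N (I(r, N) = r + (5 - N) = 5 + r - N)
(-4239 - 8996)*(I(-100, 78) - 11409) = (-4239 - 8996)*((5 - 100 - 1*78) - 11409) = -13235*((5 - 100 - 78) - 11409) = -13235*(-173 - 11409) = -13235*(-11582) = 153287770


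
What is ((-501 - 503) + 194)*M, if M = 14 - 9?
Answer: -4050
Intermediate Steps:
M = 5
((-501 - 503) + 194)*M = ((-501 - 503) + 194)*5 = (-1004 + 194)*5 = -810*5 = -4050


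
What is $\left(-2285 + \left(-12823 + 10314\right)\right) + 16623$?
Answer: $11829$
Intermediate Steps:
$\left(-2285 + \left(-12823 + 10314\right)\right) + 16623 = \left(-2285 - 2509\right) + 16623 = -4794 + 16623 = 11829$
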